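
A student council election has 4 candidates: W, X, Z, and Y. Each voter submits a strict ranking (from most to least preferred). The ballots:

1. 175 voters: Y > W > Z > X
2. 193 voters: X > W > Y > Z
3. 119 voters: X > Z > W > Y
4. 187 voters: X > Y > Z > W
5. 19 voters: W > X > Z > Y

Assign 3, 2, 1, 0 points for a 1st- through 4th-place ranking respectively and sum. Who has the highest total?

W: 175·2 + 193·2 + 119·1 + 187·0 + 19·3 = 912
X: 175·0 + 193·3 + 119·3 + 187·3 + 19·2 = 1535
Z: 175·1 + 193·0 + 119·2 + 187·1 + 19·1 = 619
Y: 175·3 + 193·1 + 119·0 + 187·2 + 19·0 = 1092
X has the highest Borda score (1535).

X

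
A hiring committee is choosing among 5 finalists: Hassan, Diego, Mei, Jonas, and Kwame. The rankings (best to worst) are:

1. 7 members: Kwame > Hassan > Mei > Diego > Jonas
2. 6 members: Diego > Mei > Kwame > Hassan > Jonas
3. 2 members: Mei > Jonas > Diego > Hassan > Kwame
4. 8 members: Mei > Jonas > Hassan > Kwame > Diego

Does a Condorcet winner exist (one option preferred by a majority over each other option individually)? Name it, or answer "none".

Mei vs Hassan: 16–7 for Mei.
Mei vs Diego: 17–6 for Mei.
Mei vs Jonas: 23–0 for Mei.
Mei vs Kwame: 16–7 for Mei.
Mei beats every other option head-to-head.

Mei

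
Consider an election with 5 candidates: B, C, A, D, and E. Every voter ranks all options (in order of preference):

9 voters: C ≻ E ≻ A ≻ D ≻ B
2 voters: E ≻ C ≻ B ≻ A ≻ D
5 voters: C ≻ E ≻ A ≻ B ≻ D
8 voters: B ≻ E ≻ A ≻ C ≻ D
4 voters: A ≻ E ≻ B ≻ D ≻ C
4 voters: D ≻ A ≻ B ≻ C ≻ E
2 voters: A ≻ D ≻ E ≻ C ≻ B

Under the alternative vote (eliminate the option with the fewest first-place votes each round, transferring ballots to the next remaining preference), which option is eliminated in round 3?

Round 1: B 8, C 14, A 6, D 4, E 2. Eliminate E.
Round 2: B 8, C 16, A 6, D 4. Eliminate D.
Round 3: B 8, C 16, A 10. Eliminate B.

B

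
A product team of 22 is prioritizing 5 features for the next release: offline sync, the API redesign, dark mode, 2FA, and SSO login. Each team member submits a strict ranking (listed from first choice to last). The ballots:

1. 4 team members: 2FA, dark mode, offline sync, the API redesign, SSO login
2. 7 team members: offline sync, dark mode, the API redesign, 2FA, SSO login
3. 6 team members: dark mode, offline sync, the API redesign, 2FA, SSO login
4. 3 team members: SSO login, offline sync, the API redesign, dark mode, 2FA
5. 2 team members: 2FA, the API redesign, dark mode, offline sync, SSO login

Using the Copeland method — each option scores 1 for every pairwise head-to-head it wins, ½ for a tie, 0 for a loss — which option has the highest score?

dark mode

offline sync: beats the API redesign, 2FA, and SSO login; loses to dark mode → score 3.
the API redesign: beats 2FA and SSO login; loses to offline sync and dark mode → score 2.
dark mode: beats offline sync, the API redesign, 2FA, and SSO login → score 4.
2FA: beats SSO login; loses to offline sync, the API redesign, and dark mode → score 1.
SSO login: loses to offline sync, the API redesign, dark mode, and 2FA → score 0.
dark mode has the best pairwise record.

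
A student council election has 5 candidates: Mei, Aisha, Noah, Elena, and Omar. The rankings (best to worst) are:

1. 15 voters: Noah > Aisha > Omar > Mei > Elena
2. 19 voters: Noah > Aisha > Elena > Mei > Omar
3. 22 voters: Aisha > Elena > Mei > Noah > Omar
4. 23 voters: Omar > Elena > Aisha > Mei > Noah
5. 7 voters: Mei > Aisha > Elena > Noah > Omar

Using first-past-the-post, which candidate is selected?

Noah

First-place votes: Mei 7, Aisha 22, Noah 34, Elena 0, Omar 23.
Noah has the most first-place votes.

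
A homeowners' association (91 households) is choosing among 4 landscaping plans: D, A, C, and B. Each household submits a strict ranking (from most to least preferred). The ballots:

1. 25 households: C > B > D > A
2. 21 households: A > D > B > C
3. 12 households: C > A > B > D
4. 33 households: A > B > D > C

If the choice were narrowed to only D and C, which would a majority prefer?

D

Voters preferring D to C: 54; preferring C to D: 37.
D wins the head-to-head.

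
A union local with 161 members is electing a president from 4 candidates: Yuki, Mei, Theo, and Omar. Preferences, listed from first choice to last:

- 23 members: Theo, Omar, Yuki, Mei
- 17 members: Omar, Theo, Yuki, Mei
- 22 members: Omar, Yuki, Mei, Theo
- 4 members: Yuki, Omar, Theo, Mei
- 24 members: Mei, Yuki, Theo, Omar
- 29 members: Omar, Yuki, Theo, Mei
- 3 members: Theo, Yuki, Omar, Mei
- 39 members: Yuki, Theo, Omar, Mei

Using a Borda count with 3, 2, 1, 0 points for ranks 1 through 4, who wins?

Yuki: 23·1 + 17·1 + 22·2 + 4·3 + 24·2 + 29·2 + 3·2 + 39·3 = 325
Mei: 23·0 + 17·0 + 22·1 + 4·0 + 24·3 + 29·0 + 3·0 + 39·0 = 94
Theo: 23·3 + 17·2 + 22·0 + 4·1 + 24·1 + 29·1 + 3·3 + 39·2 = 247
Omar: 23·2 + 17·3 + 22·3 + 4·2 + 24·0 + 29·3 + 3·1 + 39·1 = 300
Yuki has the highest Borda score (325).

Yuki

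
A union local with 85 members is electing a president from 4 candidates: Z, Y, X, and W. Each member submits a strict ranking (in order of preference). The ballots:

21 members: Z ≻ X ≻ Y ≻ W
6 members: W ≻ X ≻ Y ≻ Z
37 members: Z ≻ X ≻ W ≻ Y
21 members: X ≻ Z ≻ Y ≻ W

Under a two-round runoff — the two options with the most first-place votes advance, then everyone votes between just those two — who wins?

Z

Round 1 first-place votes: Z 58, Y 0, X 21, W 6.
Z and X advance.
Runoff: Z is preferred to X by 58 voters; X by 27.
Z wins the runoff.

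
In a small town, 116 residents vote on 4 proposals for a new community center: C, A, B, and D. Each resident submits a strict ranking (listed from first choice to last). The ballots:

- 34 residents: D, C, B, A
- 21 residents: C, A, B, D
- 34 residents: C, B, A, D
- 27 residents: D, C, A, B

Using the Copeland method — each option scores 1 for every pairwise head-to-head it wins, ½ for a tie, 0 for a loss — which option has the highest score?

C: beats A and B; loses to D → score 2.
A: loses to C, B, and D → score 0.
B: beats A; loses to C and D → score 1.
D: beats C, A, and B → score 3.
D has the best pairwise record.

D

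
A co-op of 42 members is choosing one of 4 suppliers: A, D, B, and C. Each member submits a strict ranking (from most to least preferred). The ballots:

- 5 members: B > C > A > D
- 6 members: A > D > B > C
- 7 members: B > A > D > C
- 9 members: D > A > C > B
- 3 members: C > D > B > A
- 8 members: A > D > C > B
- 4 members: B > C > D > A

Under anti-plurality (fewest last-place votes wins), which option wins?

Last-place votes: A 7, D 5, B 17, C 13.
D is ranked last by the fewest voters, so D wins.

D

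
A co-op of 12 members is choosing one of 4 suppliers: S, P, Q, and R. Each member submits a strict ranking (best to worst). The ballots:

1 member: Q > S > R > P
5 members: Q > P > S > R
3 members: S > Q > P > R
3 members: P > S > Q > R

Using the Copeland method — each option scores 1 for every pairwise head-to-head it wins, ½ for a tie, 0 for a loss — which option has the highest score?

Q

S: beats R; ties Q; loses to P → score 1.5.
P: beats S and R; loses to Q → score 2.
Q: beats P and R; ties S → score 2.5.
R: loses to S, P, and Q → score 0.
Q has the best pairwise record.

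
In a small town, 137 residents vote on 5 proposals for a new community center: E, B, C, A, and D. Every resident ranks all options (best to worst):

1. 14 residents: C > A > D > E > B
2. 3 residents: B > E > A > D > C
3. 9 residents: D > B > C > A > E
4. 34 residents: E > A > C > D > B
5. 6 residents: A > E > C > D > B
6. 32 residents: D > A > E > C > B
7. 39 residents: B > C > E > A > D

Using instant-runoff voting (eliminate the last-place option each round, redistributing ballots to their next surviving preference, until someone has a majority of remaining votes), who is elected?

Round 1: E 34, B 42, C 14, A 6, D 41. Eliminate A.
Round 2: E 40, B 42, C 14, D 41. Eliminate C.
Round 3: E 40, B 42, D 55. Eliminate E.
Round 4: B 42, D 95. D has a majority.

D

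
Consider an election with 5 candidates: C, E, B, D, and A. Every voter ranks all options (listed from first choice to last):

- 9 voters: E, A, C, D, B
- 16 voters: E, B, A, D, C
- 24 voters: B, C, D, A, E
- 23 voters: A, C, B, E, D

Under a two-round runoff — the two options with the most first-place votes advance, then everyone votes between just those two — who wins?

Round 1 first-place votes: C 0, E 25, B 24, D 0, A 23.
E and B advance.
Runoff: E is preferred to B by 25 voters; B by 47.
B wins the runoff.

B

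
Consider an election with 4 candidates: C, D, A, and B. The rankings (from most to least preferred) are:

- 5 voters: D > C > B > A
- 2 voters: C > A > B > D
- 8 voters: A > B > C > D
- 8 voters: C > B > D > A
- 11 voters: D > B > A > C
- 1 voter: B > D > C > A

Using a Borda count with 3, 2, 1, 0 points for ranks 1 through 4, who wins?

B

C: 5·2 + 2·3 + 8·1 + 8·3 + 11·0 + 1·1 = 49
D: 5·3 + 2·0 + 8·0 + 8·1 + 11·3 + 1·2 = 58
A: 5·0 + 2·2 + 8·3 + 8·0 + 11·1 + 1·0 = 39
B: 5·1 + 2·1 + 8·2 + 8·2 + 11·2 + 1·3 = 64
B has the highest Borda score (64).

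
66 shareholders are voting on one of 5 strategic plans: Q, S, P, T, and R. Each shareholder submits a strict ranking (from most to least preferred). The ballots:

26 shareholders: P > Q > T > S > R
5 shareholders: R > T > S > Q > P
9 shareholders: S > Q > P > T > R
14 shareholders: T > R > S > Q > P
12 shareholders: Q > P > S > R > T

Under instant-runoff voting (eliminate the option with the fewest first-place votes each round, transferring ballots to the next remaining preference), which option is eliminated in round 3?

Round 1: Q 12, S 9, P 26, T 14, R 5. Eliminate R.
Round 2: Q 12, S 9, P 26, T 19. Eliminate S.
Round 3: Q 21, P 26, T 19. Eliminate T.

T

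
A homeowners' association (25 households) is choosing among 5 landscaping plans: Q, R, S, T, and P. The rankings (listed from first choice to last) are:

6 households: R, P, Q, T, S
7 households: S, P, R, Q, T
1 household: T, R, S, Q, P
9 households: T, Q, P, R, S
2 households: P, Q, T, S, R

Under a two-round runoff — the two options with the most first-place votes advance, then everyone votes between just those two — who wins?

Round 1 first-place votes: Q 0, R 6, S 7, T 10, P 2.
T and S advance.
Runoff: T is preferred to S by 18 voters; S by 7.
T wins the runoff.

T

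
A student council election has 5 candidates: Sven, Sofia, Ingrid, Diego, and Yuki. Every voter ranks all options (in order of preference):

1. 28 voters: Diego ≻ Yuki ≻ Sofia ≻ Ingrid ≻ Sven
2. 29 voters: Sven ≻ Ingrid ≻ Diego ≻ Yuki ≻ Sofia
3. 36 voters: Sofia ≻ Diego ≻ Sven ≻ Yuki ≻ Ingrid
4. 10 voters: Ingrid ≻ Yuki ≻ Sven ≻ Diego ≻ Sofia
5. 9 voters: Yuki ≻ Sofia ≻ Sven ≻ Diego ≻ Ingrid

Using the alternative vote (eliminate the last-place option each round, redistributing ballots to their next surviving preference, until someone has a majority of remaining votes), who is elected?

Sofia

Round 1: Sven 29, Sofia 36, Ingrid 10, Diego 28, Yuki 9. Eliminate Yuki.
Round 2: Sven 29, Sofia 45, Ingrid 10, Diego 28. Eliminate Ingrid.
Round 3: Sven 39, Sofia 45, Diego 28. Eliminate Diego.
Round 4: Sven 39, Sofia 73. Sofia has a majority.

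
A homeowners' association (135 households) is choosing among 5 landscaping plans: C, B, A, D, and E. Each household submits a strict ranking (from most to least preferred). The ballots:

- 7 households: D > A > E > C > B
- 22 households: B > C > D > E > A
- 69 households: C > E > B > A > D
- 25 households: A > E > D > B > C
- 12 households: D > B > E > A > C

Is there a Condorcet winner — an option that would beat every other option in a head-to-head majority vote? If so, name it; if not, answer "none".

C

C vs B: 76–59 for C.
C vs A: 91–44 for C.
C vs D: 91–44 for C.
C vs E: 91–44 for C.
C beats every other option head-to-head.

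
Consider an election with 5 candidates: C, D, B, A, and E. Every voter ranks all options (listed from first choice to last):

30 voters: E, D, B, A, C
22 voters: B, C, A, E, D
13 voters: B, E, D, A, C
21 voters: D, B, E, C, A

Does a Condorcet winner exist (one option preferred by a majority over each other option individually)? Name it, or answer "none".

Checking pairwise contests:
D beats C 64–22.
E beats D 65–21.
D beats B 51–35.
D beats A 64–22.
B beats E 56–30.
Every option loses at least one head-to-head, so there is no Condorcet winner.

none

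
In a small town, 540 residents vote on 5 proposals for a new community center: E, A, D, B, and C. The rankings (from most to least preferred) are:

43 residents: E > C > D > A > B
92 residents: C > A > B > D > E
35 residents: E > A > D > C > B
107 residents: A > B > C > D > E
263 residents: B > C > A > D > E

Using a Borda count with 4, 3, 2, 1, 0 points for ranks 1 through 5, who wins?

E: 43·4 + 92·0 + 35·4 + 107·0 + 263·0 = 312
A: 43·1 + 92·3 + 35·3 + 107·4 + 263·2 = 1378
D: 43·2 + 92·1 + 35·2 + 107·1 + 263·1 = 618
B: 43·0 + 92·2 + 35·0 + 107·3 + 263·4 = 1557
C: 43·3 + 92·4 + 35·1 + 107·2 + 263·3 = 1535
B has the highest Borda score (1557).

B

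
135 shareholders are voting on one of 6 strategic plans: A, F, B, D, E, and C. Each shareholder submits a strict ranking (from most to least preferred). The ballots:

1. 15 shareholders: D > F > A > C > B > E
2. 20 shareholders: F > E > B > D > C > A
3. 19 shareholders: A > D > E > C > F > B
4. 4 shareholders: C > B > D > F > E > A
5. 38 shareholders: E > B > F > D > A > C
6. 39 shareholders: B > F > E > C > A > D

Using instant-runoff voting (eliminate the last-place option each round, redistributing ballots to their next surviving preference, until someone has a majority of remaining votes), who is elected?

Round 1: A 19, F 20, B 39, D 15, E 38, C 4. Eliminate C.
Round 2: A 19, F 20, B 43, D 15, E 38. Eliminate D.
Round 3: A 19, F 35, B 43, E 38. Eliminate A.
Round 4: F 35, B 43, E 57. Eliminate F.
Round 5: B 58, E 77. E has a majority.

E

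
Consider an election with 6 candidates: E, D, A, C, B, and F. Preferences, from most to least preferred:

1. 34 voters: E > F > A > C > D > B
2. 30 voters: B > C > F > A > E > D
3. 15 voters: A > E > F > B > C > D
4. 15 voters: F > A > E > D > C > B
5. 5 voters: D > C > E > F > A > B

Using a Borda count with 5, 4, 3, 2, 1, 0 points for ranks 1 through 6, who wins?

F

E: 34·5 + 30·1 + 15·4 + 15·3 + 5·3 = 320
D: 34·1 + 30·0 + 15·0 + 15·2 + 5·5 = 89
A: 34·3 + 30·2 + 15·5 + 15·4 + 5·1 = 302
C: 34·2 + 30·4 + 15·1 + 15·1 + 5·4 = 238
B: 34·0 + 30·5 + 15·2 + 15·0 + 5·0 = 180
F: 34·4 + 30·3 + 15·3 + 15·5 + 5·2 = 356
F has the highest Borda score (356).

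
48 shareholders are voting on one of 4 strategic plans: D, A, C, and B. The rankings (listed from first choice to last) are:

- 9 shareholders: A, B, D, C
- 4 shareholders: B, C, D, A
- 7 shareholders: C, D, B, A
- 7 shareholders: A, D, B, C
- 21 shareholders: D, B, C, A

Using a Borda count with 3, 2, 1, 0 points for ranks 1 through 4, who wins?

D

D: 9·1 + 4·1 + 7·2 + 7·2 + 21·3 = 104
A: 9·3 + 4·0 + 7·0 + 7·3 + 21·0 = 48
C: 9·0 + 4·2 + 7·3 + 7·0 + 21·1 = 50
B: 9·2 + 4·3 + 7·1 + 7·1 + 21·2 = 86
D has the highest Borda score (104).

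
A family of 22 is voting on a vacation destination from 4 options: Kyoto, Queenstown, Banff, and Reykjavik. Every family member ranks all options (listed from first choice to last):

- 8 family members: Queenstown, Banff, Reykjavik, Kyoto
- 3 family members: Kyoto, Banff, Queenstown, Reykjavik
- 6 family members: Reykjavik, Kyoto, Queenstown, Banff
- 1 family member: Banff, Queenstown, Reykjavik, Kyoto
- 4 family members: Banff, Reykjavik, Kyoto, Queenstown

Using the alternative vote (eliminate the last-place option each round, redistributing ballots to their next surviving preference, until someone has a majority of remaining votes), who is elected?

Queenstown

Round 1: Kyoto 3, Queenstown 8, Banff 5, Reykjavik 6. Eliminate Kyoto.
Round 2: Queenstown 8, Banff 8, Reykjavik 6. Eliminate Reykjavik.
Round 3: Queenstown 14, Banff 8. Queenstown has a majority.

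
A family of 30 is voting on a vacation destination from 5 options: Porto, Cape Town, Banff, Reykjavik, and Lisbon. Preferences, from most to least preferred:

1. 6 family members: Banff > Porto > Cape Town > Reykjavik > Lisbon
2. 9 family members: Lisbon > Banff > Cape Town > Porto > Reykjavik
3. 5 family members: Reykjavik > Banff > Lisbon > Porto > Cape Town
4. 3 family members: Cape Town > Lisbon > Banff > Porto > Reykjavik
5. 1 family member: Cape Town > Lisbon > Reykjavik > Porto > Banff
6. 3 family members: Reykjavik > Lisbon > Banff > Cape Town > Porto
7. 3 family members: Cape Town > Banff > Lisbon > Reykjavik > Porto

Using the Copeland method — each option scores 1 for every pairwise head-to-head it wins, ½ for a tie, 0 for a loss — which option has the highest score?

Lisbon

Porto: beats Reykjavik; loses to Cape Town, Banff, and Lisbon → score 1.
Cape Town: beats Porto and Reykjavik; loses to Banff and Lisbon → score 2.
Banff: beats Porto, Cape Town, and Reykjavik; loses to Lisbon → score 3.
Reykjavik: loses to Porto, Cape Town, Banff, and Lisbon → score 0.
Lisbon: beats Porto, Cape Town, Banff, and Reykjavik → score 4.
Lisbon has the best pairwise record.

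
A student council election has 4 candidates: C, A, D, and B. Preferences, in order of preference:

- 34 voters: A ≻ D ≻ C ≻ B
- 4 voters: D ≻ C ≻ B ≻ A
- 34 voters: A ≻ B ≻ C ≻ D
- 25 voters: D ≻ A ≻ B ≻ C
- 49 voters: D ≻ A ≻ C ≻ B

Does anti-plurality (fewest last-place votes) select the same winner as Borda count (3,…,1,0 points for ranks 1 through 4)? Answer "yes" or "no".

Anti-plurality — last-place votes: C 25, A 4, D 34, B 83. Winner: A.
Borda — scores: C 125, A 352, D 302, B 97. Winner: A.
The two methods agree.

yes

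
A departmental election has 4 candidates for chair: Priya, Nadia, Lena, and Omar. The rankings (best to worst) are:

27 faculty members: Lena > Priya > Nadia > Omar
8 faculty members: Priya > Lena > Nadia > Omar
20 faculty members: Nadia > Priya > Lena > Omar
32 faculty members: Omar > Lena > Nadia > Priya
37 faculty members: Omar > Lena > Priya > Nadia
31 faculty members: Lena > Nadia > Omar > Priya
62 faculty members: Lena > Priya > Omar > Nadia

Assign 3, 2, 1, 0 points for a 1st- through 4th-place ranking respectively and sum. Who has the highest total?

Priya: 27·2 + 8·3 + 20·2 + 32·0 + 37·1 + 31·0 + 62·2 = 279
Nadia: 27·1 + 8·1 + 20·3 + 32·1 + 37·0 + 31·2 + 62·0 = 189
Lena: 27·3 + 8·2 + 20·1 + 32·2 + 37·2 + 31·3 + 62·3 = 534
Omar: 27·0 + 8·0 + 20·0 + 32·3 + 37·3 + 31·1 + 62·1 = 300
Lena has the highest Borda score (534).

Lena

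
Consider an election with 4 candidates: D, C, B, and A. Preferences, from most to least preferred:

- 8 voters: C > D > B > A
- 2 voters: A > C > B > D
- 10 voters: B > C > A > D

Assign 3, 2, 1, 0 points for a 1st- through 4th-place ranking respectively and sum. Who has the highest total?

C

D: 8·2 + 2·0 + 10·0 = 16
C: 8·3 + 2·2 + 10·2 = 48
B: 8·1 + 2·1 + 10·3 = 40
A: 8·0 + 2·3 + 10·1 = 16
C has the highest Borda score (48).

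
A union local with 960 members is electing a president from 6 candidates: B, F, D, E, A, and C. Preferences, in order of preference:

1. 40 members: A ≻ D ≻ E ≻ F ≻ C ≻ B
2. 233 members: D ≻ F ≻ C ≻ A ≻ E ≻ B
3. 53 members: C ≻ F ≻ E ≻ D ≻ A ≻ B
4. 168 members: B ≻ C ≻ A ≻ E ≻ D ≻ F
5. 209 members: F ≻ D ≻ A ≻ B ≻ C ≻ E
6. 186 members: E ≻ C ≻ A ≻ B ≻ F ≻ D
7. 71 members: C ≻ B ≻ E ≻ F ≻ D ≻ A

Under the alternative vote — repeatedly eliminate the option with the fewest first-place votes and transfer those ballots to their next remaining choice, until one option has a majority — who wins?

D

Round 1: B 168, F 209, D 233, E 186, A 40, C 124. Eliminate A.
Round 2: B 168, F 209, D 273, E 186, C 124. Eliminate C.
Round 3: B 239, F 262, D 273, E 186. Eliminate E.
Round 4: B 425, F 262, D 273. Eliminate F.
Round 5: B 425, D 535. D has a majority.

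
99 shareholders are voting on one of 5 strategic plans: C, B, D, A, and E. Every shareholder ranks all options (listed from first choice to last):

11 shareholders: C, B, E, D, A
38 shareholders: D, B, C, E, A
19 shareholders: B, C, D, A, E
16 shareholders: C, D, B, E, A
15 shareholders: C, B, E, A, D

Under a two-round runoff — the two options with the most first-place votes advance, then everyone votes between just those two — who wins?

Round 1 first-place votes: C 42, B 19, D 38, A 0, E 0.
C and D advance.
Runoff: C is preferred to D by 61 voters; D by 38.
C wins the runoff.

C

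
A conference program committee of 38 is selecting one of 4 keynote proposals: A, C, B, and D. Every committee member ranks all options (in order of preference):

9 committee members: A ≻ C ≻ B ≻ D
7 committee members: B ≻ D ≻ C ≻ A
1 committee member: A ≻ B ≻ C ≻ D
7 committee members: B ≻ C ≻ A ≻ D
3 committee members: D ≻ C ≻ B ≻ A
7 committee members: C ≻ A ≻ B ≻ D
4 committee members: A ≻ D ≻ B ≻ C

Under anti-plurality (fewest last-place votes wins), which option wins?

B

Last-place votes: A 10, C 4, B 0, D 24.
B is ranked last by the fewest voters, so B wins.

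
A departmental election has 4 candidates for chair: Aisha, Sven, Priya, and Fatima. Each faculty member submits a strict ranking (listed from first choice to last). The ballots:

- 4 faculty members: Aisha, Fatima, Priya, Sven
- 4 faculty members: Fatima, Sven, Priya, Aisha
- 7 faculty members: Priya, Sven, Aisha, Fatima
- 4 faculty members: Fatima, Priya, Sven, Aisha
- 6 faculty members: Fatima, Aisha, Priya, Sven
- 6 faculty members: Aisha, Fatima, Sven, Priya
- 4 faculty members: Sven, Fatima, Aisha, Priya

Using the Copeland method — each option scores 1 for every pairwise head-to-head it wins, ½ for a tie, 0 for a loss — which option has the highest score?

Fatima

Aisha: beats Priya; loses to Sven and Fatima → score 1.
Sven: beats Aisha; loses to Priya and Fatima → score 1.
Priya: beats Sven; loses to Aisha and Fatima → score 1.
Fatima: beats Aisha, Sven, and Priya → score 3.
Fatima has the best pairwise record.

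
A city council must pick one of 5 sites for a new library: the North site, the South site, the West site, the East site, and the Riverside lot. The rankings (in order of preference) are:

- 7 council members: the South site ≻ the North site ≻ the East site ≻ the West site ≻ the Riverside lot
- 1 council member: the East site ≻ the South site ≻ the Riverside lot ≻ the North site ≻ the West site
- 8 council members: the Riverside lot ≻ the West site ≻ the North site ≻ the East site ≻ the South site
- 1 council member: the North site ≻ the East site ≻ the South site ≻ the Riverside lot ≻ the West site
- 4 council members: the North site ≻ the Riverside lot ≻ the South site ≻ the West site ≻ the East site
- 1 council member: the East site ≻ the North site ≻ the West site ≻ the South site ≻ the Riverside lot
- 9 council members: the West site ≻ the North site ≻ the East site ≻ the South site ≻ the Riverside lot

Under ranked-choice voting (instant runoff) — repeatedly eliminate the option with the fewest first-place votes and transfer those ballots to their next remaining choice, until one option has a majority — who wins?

the West site

Round 1: the North site 5, the South site 7, the West site 9, the East site 2, the Riverside lot 8. Eliminate the East site.
Round 2: the North site 6, the South site 8, the West site 9, the Riverside lot 8. Eliminate the North site.
Round 3: the South site 9, the West site 10, the Riverside lot 12. Eliminate the South site.
Round 4: the West site 17, the Riverside lot 14. The West site has a majority.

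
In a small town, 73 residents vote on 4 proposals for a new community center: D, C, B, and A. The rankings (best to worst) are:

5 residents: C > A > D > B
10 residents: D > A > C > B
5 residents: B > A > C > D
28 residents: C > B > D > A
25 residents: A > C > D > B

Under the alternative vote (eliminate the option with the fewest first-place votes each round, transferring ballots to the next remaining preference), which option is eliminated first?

B

Round 1: D 10, C 33, B 5, A 25. Eliminate B.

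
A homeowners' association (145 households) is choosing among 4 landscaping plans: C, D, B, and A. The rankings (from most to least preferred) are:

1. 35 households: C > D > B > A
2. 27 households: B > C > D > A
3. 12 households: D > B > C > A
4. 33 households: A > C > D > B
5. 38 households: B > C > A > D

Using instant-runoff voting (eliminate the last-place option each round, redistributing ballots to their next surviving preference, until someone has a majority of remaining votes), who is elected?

Round 1: C 35, D 12, B 65, A 33. Eliminate D.
Round 2: C 35, B 77, A 33. B has a majority.

B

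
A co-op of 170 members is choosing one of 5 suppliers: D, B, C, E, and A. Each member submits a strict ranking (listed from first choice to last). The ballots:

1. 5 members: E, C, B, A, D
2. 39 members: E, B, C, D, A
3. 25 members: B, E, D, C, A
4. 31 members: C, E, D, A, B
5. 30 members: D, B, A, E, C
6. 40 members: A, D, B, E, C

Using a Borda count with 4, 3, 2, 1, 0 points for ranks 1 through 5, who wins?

D: 5·0 + 39·1 + 25·2 + 31·2 + 30·4 + 40·3 = 391
B: 5·2 + 39·3 + 25·4 + 31·0 + 30·3 + 40·2 = 397
C: 5·3 + 39·2 + 25·1 + 31·4 + 30·0 + 40·0 = 242
E: 5·4 + 39·4 + 25·3 + 31·3 + 30·1 + 40·1 = 414
A: 5·1 + 39·0 + 25·0 + 31·1 + 30·2 + 40·4 = 256
E has the highest Borda score (414).

E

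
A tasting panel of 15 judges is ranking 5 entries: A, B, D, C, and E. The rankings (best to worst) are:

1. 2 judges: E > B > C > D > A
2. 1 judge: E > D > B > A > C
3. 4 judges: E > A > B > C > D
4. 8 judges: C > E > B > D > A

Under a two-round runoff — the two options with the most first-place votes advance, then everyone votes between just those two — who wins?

Round 1 first-place votes: A 0, B 0, D 0, C 8, E 7.
C and E advance.
Runoff: C is preferred to E by 8 voters; E by 7.
C wins the runoff.

C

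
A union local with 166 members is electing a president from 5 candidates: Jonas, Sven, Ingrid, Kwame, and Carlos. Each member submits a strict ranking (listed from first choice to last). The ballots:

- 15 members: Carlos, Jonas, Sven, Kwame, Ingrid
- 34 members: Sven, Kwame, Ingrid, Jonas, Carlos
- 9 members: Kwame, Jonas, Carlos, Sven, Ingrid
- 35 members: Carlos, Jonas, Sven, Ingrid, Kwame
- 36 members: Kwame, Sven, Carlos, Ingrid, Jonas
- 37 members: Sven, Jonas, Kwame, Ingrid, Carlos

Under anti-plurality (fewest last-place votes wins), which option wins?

Sven

Last-place votes: Jonas 36, Sven 0, Ingrid 24, Kwame 35, Carlos 71.
Sven is ranked last by the fewest voters, so Sven wins.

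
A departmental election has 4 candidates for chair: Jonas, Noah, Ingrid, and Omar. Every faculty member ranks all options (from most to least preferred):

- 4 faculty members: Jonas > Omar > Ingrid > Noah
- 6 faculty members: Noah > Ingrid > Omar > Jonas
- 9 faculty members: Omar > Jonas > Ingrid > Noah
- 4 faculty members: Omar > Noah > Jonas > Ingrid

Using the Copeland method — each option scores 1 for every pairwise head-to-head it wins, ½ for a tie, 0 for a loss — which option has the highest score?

Omar

Jonas: beats Noah and Ingrid; loses to Omar → score 2.
Noah: loses to Jonas, Ingrid, and Omar → score 0.
Ingrid: beats Noah; loses to Jonas and Omar → score 1.
Omar: beats Jonas, Noah, and Ingrid → score 3.
Omar has the best pairwise record.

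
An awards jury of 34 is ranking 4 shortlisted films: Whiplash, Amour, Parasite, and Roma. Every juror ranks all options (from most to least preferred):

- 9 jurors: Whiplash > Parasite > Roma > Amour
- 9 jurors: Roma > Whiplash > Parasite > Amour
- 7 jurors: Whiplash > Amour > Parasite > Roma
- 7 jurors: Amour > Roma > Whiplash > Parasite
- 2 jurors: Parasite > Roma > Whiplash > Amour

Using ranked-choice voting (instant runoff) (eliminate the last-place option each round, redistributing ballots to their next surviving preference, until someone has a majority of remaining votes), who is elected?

Roma

Round 1: Whiplash 16, Amour 7, Parasite 2, Roma 9. Eliminate Parasite.
Round 2: Whiplash 16, Amour 7, Roma 11. Eliminate Amour.
Round 3: Whiplash 16, Roma 18. Roma has a majority.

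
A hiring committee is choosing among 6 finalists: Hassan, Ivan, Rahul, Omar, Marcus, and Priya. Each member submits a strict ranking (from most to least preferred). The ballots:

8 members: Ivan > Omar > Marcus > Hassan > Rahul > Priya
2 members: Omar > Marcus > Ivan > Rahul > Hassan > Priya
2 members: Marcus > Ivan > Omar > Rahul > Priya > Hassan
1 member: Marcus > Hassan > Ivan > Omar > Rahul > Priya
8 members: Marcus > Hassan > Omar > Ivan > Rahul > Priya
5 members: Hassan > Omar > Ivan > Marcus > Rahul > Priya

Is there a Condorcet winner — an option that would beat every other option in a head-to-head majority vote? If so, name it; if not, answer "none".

Checking pairwise contests:
Marcus beats Hassan 21–5.
Hassan beats Ivan 14–12.
Hassan beats Rahul 22–4.
Hassan beats Omar 14–12.
Omar beats Marcus 15–11.
Hassan beats Priya 24–2.
Every option loses at least one head-to-head, so there is no Condorcet winner.

none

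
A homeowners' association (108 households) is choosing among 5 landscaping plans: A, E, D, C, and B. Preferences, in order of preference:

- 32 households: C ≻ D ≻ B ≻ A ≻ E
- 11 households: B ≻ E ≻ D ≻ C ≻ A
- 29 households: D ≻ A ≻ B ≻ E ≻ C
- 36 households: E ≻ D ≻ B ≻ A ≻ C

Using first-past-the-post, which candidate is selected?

E

First-place votes: A 0, E 36, D 29, C 32, B 11.
E has the most first-place votes.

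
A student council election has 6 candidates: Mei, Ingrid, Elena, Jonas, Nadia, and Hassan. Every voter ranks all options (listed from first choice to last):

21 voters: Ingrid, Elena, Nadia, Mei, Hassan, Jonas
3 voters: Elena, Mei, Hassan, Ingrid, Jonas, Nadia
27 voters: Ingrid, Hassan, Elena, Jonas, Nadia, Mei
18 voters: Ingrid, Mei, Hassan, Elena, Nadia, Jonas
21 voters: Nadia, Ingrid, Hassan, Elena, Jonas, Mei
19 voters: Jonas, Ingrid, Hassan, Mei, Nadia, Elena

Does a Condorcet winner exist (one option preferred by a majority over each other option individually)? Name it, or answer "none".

Ingrid

Ingrid vs Mei: 106–3 for Ingrid.
Ingrid vs Elena: 106–3 for Ingrid.
Ingrid vs Jonas: 90–19 for Ingrid.
Ingrid vs Nadia: 88–21 for Ingrid.
Ingrid vs Hassan: 106–3 for Ingrid.
Ingrid beats every other option head-to-head.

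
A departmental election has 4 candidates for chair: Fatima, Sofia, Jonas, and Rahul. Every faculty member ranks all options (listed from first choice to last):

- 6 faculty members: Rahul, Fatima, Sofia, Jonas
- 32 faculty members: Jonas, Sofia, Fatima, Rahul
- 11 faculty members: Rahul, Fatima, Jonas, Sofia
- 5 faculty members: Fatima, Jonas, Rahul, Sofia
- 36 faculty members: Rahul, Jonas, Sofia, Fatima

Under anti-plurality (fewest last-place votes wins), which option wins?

Jonas

Last-place votes: Fatima 36, Sofia 16, Jonas 6, Rahul 32.
Jonas is ranked last by the fewest voters, so Jonas wins.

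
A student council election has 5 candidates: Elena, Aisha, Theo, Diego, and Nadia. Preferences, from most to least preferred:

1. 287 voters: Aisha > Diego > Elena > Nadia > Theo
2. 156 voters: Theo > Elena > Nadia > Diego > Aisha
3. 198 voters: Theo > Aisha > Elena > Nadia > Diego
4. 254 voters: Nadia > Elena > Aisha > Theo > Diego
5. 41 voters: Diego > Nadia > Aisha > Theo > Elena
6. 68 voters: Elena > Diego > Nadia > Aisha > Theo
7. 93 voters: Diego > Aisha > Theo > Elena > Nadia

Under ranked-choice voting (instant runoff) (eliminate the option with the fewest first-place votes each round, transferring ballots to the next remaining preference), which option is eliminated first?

Elena

Round 1: Elena 68, Aisha 287, Theo 354, Diego 134, Nadia 254. Eliminate Elena.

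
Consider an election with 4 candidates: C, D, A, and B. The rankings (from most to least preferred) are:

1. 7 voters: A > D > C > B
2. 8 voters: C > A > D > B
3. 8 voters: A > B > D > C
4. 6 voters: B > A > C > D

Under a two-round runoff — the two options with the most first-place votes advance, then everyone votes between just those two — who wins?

A

Round 1 first-place votes: C 8, D 0, A 15, B 6.
A and C advance.
Runoff: A is preferred to C by 21 voters; C by 8.
A wins the runoff.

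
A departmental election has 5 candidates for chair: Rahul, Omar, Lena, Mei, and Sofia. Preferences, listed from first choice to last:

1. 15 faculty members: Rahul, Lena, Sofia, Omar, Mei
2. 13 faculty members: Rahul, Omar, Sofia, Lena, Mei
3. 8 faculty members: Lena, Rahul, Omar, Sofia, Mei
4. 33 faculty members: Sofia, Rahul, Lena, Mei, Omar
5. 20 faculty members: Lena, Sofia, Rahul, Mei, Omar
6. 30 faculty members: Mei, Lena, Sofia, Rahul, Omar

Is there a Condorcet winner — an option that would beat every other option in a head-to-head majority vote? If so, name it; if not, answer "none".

Checking pairwise contests:
Sofia beats Rahul 83–36.
Rahul beats Omar 119–0.
Rahul beats Lena 61–58.
Rahul beats Mei 89–30.
Lena beats Sofia 73–46.
Every option loses at least one head-to-head, so there is no Condorcet winner.

none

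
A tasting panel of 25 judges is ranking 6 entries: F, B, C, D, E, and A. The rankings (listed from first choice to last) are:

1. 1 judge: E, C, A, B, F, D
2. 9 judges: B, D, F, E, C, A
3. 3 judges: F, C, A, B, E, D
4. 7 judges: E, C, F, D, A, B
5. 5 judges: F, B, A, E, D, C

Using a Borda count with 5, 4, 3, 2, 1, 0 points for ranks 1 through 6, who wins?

F: 1·1 + 9·3 + 3·5 + 7·3 + 5·5 = 89
B: 1·2 + 9·5 + 3·2 + 7·0 + 5·4 = 73
C: 1·4 + 9·1 + 3·4 + 7·4 + 5·0 = 53
D: 1·0 + 9·4 + 3·0 + 7·2 + 5·1 = 55
E: 1·5 + 9·2 + 3·1 + 7·5 + 5·2 = 71
A: 1·3 + 9·0 + 3·3 + 7·1 + 5·3 = 34
F has the highest Borda score (89).

F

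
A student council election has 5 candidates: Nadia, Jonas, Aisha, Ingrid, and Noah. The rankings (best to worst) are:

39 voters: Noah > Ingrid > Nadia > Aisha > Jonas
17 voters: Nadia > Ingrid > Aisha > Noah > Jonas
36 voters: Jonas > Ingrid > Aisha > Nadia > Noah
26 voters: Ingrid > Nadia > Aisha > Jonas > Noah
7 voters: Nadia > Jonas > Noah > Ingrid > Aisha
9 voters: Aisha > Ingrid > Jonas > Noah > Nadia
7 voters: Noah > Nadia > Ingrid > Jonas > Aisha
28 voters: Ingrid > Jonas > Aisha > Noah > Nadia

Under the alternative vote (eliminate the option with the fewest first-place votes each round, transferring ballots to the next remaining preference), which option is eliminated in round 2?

Nadia

Round 1: Nadia 24, Jonas 36, Aisha 9, Ingrid 54, Noah 46. Eliminate Aisha.
Round 2: Nadia 24, Jonas 36, Ingrid 63, Noah 46. Eliminate Nadia.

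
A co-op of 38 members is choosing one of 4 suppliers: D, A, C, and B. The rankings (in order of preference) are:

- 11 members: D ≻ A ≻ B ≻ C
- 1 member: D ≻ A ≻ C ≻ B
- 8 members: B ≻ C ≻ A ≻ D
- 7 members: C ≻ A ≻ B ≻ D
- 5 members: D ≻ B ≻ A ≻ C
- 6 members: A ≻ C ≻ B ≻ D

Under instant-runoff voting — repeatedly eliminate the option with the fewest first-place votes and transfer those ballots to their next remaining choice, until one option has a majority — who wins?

C

Round 1: D 17, A 6, C 7, B 8. Eliminate A.
Round 2: D 17, C 13, B 8. Eliminate B.
Round 3: D 17, C 21. C has a majority.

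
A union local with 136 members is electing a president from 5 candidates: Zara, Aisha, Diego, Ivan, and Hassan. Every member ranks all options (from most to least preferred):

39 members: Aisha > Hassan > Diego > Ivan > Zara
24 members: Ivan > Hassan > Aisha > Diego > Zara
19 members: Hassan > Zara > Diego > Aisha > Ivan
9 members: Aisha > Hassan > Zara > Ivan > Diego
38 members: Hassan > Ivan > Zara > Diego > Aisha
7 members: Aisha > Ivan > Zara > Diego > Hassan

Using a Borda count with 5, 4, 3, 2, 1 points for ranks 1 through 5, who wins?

Hassan

Zara: 39·1 + 24·1 + 19·4 + 9·3 + 38·3 + 7·3 = 301
Aisha: 39·5 + 24·3 + 19·2 + 9·5 + 38·1 + 7·5 = 423
Diego: 39·3 + 24·2 + 19·3 + 9·1 + 38·2 + 7·2 = 321
Ivan: 39·2 + 24·5 + 19·1 + 9·2 + 38·4 + 7·4 = 415
Hassan: 39·4 + 24·4 + 19·5 + 9·4 + 38·5 + 7·1 = 580
Hassan has the highest Borda score (580).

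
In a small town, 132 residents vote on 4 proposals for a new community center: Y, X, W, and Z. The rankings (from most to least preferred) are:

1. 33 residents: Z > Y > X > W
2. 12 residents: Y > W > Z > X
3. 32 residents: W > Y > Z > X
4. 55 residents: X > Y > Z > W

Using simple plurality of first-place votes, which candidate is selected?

First-place votes: Y 12, X 55, W 32, Z 33.
X has the most first-place votes.

X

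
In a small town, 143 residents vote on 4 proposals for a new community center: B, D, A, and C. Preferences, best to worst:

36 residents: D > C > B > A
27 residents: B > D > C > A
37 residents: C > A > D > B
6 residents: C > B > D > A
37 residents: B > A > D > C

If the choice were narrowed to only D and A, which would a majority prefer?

A

Voters preferring D to A: 69; preferring A to D: 74.
A wins the head-to-head.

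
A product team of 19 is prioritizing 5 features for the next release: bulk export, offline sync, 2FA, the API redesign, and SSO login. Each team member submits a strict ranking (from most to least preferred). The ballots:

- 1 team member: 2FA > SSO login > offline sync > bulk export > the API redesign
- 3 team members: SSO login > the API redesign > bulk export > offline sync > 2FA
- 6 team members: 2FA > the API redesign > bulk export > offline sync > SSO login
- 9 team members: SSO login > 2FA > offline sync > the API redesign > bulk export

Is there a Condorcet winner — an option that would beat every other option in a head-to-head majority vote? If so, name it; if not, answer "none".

SSO login vs bulk export: 13–6 for SSO login.
SSO login vs offline sync: 13–6 for SSO login.
SSO login vs 2FA: 12–7 for SSO login.
SSO login vs the API redesign: 13–6 for SSO login.
SSO login beats every other option head-to-head.

SSO login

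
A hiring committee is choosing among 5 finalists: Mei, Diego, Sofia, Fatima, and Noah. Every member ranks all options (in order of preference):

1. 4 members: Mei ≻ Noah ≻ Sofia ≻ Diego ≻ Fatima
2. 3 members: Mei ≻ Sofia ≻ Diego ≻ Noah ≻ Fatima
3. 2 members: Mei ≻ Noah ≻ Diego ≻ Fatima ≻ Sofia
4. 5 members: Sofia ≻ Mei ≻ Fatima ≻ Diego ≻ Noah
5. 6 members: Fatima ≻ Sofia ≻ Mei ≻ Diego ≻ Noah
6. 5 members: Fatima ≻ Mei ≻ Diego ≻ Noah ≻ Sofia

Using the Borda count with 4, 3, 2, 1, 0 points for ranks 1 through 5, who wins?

Mei

Mei: 4·4 + 3·4 + 2·4 + 5·3 + 6·2 + 5·3 = 78
Diego: 4·1 + 3·2 + 2·2 + 5·1 + 6·1 + 5·2 = 35
Sofia: 4·2 + 3·3 + 2·0 + 5·4 + 6·3 + 5·0 = 55
Fatima: 4·0 + 3·0 + 2·1 + 5·2 + 6·4 + 5·4 = 56
Noah: 4·3 + 3·1 + 2·3 + 5·0 + 6·0 + 5·1 = 26
Mei has the highest Borda score (78).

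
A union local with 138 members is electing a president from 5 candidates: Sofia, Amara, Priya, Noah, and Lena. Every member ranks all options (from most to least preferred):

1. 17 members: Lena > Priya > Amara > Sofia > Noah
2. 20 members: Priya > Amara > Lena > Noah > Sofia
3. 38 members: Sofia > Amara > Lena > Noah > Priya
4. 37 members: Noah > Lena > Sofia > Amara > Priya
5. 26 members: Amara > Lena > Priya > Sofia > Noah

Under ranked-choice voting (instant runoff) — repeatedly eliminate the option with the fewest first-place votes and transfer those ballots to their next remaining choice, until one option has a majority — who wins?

Sofia

Round 1: Sofia 38, Amara 26, Priya 20, Noah 37, Lena 17. Eliminate Lena.
Round 2: Sofia 38, Amara 26, Priya 37, Noah 37. Eliminate Amara.
Round 3: Sofia 38, Priya 63, Noah 37. Eliminate Noah.
Round 4: Sofia 75, Priya 63. Sofia has a majority.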